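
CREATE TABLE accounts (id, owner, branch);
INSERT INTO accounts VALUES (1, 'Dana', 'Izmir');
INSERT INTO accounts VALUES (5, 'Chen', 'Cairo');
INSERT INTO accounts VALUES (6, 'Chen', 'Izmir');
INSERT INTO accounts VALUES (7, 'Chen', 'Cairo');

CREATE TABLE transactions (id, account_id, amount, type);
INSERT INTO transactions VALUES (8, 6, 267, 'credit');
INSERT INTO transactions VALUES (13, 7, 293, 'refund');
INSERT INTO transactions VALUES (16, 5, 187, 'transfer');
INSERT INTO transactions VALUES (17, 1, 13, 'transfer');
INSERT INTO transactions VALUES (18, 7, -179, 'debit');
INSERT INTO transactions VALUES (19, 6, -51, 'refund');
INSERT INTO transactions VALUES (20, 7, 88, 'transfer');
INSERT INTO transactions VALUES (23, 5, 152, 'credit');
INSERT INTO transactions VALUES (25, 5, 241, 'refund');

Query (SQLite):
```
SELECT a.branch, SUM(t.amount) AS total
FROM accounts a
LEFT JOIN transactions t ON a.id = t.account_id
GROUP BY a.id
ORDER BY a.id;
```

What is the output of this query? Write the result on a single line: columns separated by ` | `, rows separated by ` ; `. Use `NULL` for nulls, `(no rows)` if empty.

LEFT JOIN keeps every accounts row; unmatched ones get NULL for transactions columns.
Group by accounts.id and compute SUM(t.amount). SUM over an all-NULL group is NULL.
  1: ids {17} → SUM(t.amount)=13
  5: ids {16, 23, 25} → SUM(t.amount)=580
  6: ids {8, 19} → SUM(t.amount)=216
  7: ids {13, 18, 20} → SUM(t.amount)=202

Izmir | 13 ; Cairo | 580 ; Izmir | 216 ; Cairo | 202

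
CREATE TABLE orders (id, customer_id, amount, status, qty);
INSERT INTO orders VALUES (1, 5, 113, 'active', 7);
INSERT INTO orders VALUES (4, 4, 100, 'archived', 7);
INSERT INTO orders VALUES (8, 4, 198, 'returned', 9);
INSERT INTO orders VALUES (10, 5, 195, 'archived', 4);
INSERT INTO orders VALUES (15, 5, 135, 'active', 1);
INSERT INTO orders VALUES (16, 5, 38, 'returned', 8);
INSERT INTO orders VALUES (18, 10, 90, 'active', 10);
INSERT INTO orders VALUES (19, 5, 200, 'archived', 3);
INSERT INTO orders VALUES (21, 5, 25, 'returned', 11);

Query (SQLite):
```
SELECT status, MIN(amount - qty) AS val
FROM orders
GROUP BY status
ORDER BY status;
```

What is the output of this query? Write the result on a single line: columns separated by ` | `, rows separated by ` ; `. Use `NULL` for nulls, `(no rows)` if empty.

active | 80 ; archived | 93 ; returned | 14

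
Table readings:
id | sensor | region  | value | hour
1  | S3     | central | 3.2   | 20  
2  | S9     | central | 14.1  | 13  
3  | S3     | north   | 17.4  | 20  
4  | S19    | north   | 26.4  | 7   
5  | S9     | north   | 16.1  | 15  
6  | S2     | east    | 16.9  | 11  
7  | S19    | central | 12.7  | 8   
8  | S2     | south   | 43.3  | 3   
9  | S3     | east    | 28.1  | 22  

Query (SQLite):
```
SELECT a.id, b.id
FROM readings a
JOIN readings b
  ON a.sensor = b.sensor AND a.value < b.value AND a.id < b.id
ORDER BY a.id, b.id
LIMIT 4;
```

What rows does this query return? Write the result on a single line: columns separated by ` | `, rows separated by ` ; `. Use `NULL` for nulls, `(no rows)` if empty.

1 | 3 ; 1 | 9 ; 2 | 5 ; 3 | 9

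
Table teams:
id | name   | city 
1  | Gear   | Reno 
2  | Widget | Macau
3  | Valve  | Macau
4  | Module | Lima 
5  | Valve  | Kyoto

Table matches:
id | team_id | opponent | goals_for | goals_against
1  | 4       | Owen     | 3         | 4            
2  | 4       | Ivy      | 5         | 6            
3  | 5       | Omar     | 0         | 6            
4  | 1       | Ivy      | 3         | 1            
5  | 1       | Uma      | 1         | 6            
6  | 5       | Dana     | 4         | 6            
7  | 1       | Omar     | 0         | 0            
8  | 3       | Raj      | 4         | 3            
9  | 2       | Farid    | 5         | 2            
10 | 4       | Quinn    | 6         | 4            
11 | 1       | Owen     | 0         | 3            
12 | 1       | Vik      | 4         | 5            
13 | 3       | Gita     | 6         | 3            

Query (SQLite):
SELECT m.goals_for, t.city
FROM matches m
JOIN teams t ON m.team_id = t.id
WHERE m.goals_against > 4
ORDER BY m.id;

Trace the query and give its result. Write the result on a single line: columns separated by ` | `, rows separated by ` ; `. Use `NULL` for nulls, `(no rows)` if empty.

5 | Lima ; 0 | Kyoto ; 1 | Reno ; 4 | Kyoto ; 4 | Reno

Each matches row matches the teams row where team_id = teams.id.
Then keep rows with m.goals_against > 4.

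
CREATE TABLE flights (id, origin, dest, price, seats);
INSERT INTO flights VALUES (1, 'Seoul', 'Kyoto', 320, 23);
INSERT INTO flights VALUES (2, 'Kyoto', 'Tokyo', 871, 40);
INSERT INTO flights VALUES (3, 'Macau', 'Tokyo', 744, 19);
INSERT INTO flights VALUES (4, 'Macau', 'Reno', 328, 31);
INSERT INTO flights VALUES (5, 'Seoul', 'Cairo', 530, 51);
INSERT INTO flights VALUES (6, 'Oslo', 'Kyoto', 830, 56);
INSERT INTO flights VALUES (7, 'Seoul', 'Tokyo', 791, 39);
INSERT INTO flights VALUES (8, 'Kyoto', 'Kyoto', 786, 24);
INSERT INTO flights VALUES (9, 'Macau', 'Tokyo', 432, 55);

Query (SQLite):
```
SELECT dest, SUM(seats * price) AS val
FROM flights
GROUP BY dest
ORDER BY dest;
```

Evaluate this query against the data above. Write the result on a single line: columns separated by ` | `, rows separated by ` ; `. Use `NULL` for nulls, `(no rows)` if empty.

Cairo | 27030 ; Kyoto | 72704 ; Reno | 10168 ; Tokyo | 103585

For each row compute seats * price.
Group by dest; take SUM of the expression per group.
  Cairo: ids {5} → SUM(seats * price)=27030
  Kyoto: ids {1, 6, 8} → SUM(seats * price)=72704
  Reno: ids {4} → SUM(seats * price)=10168
  Tokyo: ids {2, 3, 7, 9} → SUM(seats * price)=103585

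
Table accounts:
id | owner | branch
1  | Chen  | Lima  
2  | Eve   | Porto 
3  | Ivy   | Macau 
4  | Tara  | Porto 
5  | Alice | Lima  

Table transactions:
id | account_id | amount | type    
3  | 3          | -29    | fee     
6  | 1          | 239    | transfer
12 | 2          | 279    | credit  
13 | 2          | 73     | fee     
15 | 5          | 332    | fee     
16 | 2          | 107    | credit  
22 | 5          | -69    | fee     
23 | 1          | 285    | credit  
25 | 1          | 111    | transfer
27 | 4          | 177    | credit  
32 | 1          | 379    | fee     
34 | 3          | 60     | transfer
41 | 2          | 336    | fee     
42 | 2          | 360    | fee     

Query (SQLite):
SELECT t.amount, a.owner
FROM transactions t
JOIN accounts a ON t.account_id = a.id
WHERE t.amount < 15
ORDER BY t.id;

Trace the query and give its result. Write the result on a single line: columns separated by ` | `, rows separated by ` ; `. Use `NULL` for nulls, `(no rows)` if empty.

-29 | Ivy ; -69 | Alice

Each transactions row matches the accounts row where account_id = accounts.id.
Then keep rows with t.amount < 15.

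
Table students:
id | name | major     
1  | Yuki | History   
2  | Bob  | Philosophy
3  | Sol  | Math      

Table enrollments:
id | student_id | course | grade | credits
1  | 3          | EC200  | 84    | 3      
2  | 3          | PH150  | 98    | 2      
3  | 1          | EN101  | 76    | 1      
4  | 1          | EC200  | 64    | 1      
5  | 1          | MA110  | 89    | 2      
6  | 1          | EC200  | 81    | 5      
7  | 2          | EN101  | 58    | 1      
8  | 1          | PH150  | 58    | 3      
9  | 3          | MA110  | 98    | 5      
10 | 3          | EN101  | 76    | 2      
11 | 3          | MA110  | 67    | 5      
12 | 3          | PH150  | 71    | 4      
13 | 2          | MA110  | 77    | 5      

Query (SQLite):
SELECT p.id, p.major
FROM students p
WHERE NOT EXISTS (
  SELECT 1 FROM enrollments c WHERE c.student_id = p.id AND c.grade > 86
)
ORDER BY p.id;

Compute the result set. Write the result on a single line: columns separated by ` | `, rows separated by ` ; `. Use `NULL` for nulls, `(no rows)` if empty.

2 | Philosophy

For each students row, check whether any enrollments with matching student_id has grade > 86.
Keep rows where that is false.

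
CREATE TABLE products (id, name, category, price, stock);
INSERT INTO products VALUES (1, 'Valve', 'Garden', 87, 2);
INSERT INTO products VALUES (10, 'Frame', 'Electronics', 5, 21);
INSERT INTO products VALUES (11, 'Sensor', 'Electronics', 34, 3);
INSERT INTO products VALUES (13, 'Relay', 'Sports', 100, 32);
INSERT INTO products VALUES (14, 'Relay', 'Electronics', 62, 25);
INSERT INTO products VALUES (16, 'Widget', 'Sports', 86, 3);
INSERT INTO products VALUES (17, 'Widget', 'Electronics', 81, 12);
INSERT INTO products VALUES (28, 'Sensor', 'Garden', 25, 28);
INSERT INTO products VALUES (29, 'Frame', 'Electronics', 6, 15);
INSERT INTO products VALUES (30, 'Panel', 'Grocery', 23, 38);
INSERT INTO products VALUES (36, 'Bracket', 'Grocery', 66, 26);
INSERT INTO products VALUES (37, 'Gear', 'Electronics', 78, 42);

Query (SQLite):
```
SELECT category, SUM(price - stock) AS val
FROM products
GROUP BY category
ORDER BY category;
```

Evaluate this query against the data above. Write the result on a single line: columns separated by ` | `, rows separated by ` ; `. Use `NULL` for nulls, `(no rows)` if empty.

Electronics | 148 ; Garden | 82 ; Grocery | 25 ; Sports | 151

For each row compute price - stock.
Group by category; take SUM of the expression per group.
  Electronics: ids {10, 11, 14, 17, 29, 37} → SUM(price - stock)=148
  Garden: ids {1, 28} → SUM(price - stock)=82
  Grocery: ids {30, 36} → SUM(price - stock)=25
  Sports: ids {13, 16} → SUM(price - stock)=151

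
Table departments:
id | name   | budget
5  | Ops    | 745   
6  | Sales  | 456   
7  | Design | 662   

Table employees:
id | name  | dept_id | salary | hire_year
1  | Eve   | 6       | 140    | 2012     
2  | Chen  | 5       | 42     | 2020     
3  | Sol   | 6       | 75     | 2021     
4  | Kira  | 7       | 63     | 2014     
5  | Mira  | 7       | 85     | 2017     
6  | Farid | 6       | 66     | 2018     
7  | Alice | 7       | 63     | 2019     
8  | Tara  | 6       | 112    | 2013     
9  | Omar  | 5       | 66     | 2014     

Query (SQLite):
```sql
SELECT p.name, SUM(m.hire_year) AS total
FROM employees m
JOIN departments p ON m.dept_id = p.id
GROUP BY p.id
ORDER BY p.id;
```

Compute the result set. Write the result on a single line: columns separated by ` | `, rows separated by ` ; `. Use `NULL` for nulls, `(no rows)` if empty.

Ops | 4034 ; Sales | 8064 ; Design | 6050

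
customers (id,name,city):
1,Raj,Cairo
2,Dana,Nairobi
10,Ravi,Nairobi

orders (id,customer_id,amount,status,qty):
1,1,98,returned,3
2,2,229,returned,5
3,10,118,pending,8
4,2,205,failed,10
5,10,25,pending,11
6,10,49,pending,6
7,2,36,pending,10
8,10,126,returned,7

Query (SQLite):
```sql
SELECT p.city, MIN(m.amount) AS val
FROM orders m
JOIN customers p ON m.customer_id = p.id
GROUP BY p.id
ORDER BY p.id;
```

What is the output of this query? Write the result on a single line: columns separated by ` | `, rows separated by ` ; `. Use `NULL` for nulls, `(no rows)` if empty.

Cairo | 98 ; Nairobi | 36 ; Nairobi | 25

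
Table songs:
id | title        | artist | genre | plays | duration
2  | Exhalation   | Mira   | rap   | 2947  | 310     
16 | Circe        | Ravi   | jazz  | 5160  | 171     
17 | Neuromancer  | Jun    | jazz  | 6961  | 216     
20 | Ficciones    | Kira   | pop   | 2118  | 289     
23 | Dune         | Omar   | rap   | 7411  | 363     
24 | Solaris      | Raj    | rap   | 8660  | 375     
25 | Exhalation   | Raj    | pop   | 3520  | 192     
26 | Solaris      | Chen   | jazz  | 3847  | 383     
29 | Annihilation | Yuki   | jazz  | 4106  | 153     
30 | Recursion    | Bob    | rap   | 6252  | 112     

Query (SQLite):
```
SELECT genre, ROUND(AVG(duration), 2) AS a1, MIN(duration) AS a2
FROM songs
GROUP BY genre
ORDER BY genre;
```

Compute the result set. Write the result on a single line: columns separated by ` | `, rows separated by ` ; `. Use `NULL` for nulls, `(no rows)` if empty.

jazz | 230.75 | 153 ; pop | 240.5 | 192 ; rap | 290 | 112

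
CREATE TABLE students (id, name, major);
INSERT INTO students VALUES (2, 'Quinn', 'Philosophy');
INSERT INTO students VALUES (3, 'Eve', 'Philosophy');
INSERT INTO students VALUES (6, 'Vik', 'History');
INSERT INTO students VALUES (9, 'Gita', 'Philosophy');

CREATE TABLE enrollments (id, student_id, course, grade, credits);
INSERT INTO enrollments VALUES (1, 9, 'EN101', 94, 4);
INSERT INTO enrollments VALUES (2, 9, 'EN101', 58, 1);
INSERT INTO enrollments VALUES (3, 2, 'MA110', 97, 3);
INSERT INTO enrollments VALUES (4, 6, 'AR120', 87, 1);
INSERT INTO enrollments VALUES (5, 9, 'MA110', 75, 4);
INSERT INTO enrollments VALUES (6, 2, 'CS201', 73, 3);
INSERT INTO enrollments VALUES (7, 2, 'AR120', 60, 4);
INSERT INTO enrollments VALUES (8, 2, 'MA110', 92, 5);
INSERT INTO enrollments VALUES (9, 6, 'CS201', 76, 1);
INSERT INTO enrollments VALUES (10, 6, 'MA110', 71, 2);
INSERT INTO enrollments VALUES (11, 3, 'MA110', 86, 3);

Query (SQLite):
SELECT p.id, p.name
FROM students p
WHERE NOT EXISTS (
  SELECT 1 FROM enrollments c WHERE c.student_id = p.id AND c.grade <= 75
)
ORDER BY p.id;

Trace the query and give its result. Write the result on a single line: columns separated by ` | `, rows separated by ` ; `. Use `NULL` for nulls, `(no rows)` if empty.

3 | Eve

For each students row, check whether any enrollments with matching student_id has grade <= 75.
Keep rows where that is false.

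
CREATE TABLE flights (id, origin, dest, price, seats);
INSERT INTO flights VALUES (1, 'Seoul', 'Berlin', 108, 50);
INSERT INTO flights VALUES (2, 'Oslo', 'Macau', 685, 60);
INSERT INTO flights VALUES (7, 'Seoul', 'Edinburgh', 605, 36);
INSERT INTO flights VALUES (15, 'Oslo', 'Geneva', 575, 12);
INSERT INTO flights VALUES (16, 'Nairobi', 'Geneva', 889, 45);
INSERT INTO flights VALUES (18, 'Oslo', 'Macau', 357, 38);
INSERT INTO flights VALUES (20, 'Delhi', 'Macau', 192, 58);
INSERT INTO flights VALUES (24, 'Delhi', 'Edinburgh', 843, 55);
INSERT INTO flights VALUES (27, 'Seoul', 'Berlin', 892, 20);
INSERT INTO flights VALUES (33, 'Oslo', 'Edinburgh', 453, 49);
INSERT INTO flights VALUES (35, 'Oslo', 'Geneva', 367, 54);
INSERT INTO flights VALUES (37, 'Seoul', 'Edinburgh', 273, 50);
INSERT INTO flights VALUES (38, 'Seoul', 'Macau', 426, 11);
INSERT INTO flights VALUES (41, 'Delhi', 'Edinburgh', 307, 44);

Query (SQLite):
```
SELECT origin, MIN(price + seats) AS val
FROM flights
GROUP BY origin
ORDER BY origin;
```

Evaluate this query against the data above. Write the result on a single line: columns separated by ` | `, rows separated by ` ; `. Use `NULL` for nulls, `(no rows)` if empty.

For each row compute price + seats.
Group by origin; take MIN of the expression per group.
  Delhi: ids {20, 24, 41} → MIN(price + seats)=250
  Nairobi: ids {16} → MIN(price + seats)=934
  Oslo: ids {2, 15, 18, 33, 35} → MIN(price + seats)=395
  Seoul: ids {1, 7, 27, 37, 38} → MIN(price + seats)=158

Delhi | 250 ; Nairobi | 934 ; Oslo | 395 ; Seoul | 158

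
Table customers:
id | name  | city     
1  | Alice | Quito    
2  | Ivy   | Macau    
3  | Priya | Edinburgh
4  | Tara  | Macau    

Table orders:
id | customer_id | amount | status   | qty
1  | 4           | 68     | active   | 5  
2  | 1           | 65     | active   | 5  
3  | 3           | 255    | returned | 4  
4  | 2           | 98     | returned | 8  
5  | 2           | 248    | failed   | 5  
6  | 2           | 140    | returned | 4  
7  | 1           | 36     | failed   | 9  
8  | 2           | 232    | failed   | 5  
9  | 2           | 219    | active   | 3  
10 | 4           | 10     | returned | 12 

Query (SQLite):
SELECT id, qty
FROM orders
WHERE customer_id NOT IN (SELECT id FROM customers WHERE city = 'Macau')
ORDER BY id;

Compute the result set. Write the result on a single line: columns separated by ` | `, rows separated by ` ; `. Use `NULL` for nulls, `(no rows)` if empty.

Inner query: customers.id where city = 'Macau'.
Outer: keep orders rows whose customer_id is not in that set.
Inner query → {2, 4}

2 | 5 ; 3 | 4 ; 7 | 9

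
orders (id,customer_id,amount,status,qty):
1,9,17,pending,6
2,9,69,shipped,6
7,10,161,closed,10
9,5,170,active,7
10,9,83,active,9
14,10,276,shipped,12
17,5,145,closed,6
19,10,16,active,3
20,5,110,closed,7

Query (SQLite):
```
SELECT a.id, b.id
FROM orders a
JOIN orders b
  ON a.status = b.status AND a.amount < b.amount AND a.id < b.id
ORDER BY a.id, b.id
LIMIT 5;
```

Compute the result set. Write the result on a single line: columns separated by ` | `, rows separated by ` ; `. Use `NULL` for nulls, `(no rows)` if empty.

2 | 14

Pairs (a,b) with same status, a.amount < b.amount, a.id < b.id.
status groups: active:{9,10,19} closed:{7,17,20} pending:{1} shipped:{2,14}
Ordered by (a.id, b.id); first 5.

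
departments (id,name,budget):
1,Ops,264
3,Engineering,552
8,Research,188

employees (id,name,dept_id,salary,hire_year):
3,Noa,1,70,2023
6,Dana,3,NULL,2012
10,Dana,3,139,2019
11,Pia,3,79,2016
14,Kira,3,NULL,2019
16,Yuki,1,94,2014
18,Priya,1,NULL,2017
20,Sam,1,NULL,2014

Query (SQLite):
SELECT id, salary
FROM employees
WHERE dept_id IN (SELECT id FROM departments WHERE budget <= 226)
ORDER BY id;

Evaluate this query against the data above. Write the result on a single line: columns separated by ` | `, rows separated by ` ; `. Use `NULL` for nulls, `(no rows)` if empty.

(no rows)

Inner query: departments.id where budget <= 226.
Outer: keep employees rows whose dept_id is in that set.
Inner query → {8}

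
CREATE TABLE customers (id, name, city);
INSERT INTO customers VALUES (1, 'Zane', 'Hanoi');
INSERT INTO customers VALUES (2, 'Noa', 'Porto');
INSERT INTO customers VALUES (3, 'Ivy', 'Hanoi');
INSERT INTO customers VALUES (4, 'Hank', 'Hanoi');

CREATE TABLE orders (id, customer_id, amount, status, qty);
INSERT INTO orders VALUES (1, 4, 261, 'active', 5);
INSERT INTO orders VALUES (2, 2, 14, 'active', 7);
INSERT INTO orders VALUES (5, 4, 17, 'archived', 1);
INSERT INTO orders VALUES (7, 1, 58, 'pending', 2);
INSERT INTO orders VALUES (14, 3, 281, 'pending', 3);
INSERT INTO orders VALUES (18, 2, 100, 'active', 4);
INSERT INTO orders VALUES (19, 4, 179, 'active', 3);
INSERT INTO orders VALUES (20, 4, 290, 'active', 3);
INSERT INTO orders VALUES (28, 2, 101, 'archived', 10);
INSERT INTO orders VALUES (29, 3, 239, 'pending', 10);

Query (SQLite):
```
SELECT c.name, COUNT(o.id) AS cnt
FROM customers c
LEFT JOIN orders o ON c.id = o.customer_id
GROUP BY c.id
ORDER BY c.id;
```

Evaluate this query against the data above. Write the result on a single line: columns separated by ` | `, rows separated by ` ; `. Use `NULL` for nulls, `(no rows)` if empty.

Zane | 1 ; Noa | 3 ; Ivy | 2 ; Hank | 4

LEFT JOIN keeps every customers row; unmatched ones get NULL for orders columns.
Group by customers.id and compute COUNT(o.id). COUNT(col) of an all-NULL group is 0.
  1: ids {7} → COUNT(o.id)=1
  2: ids {2, 18, 28} → COUNT(o.id)=3
  3: ids {14, 29} → COUNT(o.id)=2
  4: ids {1, 5, 19, 20} → COUNT(o.id)=4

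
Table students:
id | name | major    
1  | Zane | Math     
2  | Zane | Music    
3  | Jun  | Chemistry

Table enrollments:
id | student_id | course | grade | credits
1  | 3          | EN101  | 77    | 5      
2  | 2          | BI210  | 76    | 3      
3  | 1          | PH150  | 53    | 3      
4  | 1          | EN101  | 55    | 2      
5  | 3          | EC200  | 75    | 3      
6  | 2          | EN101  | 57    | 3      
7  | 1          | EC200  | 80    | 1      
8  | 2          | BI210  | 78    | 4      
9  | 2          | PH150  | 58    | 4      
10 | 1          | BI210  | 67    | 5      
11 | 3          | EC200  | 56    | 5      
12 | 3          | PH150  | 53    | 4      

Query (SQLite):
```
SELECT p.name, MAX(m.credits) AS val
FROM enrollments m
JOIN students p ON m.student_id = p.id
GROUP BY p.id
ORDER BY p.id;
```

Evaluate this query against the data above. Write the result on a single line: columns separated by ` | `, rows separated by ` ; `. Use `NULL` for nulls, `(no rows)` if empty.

Zane | 5 ; Zane | 4 ; Jun | 5

Join each enrollments row to its students via student_id.
Group joined rows by students.id; compute MAX(m.credits) per group.
  1: ids {3, 4, 7, 10} → MAX(m.credits)=5
  2: ids {2, 6, 8, 9} → MAX(m.credits)=4
  3: ids {1, 5, 11, 12} → MAX(m.credits)=5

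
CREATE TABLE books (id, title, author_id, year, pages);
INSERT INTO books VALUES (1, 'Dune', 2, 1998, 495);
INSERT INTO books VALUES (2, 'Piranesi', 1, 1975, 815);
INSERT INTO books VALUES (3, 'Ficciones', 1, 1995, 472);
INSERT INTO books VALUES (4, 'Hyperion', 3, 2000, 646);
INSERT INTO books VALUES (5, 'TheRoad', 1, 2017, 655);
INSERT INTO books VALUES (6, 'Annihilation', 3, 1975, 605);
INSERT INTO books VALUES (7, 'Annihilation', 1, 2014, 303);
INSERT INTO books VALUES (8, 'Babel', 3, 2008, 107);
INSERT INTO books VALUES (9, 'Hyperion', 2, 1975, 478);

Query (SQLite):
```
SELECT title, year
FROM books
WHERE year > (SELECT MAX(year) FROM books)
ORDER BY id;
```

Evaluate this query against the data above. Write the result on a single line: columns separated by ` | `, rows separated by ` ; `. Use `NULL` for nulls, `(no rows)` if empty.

Scalar subquery: MAX(year) over all books rows = 2017.
Keep rows where year > that value.

(no rows)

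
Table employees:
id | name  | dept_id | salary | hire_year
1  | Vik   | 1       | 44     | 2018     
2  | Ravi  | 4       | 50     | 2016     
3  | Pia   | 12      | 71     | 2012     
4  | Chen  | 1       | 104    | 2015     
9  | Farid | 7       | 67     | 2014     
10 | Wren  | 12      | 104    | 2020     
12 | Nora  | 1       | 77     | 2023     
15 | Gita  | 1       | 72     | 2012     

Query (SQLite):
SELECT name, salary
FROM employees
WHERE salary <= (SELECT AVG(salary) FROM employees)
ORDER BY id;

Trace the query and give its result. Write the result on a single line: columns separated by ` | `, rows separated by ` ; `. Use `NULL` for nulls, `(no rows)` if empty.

Vik | 44 ; Ravi | 50 ; Pia | 71 ; Farid | 67 ; Gita | 72

Scalar subquery: AVG(salary) over all employees rows = 73.625.
Keep rows where salary <= that value.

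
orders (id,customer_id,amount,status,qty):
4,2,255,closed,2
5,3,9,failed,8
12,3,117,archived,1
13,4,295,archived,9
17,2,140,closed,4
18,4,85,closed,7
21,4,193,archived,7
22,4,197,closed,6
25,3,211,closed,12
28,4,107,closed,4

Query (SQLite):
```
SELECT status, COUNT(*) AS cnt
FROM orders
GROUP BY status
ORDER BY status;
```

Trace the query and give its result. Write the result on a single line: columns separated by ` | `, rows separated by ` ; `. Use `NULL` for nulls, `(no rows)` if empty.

archived | 3 ; closed | 6 ; failed | 1

Partition orders by status; compute COUNT(*) within each group.
  archived: ids {12, 13, 21} → COUNT(*)=3
  closed: ids {4, 17, 18, 22, 25, 28} → COUNT(*)=6
  failed: ids {5} → COUNT(*)=1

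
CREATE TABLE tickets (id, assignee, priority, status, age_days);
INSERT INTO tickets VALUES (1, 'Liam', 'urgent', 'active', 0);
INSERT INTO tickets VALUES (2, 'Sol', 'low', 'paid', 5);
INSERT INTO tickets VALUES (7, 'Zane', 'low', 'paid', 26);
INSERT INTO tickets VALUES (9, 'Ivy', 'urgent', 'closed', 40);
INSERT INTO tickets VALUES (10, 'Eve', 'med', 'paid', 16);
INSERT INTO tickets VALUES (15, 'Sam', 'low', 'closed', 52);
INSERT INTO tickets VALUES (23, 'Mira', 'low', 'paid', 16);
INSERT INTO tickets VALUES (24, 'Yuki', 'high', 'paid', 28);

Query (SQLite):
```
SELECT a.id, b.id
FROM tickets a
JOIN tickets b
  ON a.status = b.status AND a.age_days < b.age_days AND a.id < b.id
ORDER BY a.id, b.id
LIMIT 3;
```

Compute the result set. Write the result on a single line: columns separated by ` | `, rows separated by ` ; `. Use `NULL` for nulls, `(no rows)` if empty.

Pairs (a,b) with same status, a.age_days < b.age_days, a.id < b.id.
status groups: active:{1} closed:{9,15} paid:{2,7,10,23,24}
Ordered by (a.id, b.id); first 3.

2 | 7 ; 2 | 10 ; 2 | 23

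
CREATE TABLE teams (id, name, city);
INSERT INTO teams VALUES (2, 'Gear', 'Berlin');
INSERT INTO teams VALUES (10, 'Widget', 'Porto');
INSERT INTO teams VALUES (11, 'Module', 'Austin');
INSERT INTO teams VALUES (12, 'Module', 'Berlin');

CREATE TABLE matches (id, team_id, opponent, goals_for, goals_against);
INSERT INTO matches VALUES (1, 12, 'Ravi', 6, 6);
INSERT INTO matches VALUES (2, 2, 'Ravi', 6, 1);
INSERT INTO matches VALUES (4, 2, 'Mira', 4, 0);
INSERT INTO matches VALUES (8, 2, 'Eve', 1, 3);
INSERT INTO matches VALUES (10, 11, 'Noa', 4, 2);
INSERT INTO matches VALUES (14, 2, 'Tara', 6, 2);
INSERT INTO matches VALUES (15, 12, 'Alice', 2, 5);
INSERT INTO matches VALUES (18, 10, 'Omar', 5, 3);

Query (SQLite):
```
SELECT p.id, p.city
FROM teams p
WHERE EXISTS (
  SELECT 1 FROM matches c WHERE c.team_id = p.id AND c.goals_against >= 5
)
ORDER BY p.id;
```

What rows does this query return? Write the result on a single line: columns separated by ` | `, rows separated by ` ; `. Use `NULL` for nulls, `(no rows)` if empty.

For each teams row, check whether any matches with matching team_id has goals_against >= 5.
Keep rows where that is true.

12 | Berlin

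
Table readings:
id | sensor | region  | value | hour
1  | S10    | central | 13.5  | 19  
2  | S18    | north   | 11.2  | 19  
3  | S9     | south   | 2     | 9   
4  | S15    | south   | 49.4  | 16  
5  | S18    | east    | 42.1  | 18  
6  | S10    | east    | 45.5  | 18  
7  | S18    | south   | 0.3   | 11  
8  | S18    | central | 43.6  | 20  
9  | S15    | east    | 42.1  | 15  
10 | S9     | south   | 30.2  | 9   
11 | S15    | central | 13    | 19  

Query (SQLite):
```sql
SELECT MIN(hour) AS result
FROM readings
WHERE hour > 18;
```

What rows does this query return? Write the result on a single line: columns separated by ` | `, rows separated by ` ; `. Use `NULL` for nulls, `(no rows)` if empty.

19

Rows where hour > 18 → hour values: [19, 19, 20, 19].
MIN of non-NULL values = 19.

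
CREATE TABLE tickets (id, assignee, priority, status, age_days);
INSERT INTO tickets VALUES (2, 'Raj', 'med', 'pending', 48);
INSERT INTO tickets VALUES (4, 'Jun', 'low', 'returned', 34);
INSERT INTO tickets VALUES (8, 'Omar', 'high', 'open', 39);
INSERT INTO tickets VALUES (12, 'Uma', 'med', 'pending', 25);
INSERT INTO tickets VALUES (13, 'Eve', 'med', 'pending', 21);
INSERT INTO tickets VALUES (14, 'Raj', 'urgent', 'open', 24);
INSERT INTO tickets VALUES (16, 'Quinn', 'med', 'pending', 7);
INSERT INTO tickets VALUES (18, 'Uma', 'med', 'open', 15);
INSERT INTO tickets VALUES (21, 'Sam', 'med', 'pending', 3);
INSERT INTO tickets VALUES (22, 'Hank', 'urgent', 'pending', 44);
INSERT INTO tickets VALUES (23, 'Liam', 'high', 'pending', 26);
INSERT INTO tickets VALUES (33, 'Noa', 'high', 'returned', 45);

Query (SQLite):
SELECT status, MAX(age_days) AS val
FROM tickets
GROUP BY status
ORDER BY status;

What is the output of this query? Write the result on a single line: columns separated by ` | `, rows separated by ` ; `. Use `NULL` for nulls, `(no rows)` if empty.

Partition tickets by status; compute MAX(age_days) within each group.
  open: ids {8, 14, 18} → MAX(age_days)=39
  pending: ids {2, 12, 13, 16, 21, 22, 23} → MAX(age_days)=48
  returned: ids {4, 33} → MAX(age_days)=45

open | 39 ; pending | 48 ; returned | 45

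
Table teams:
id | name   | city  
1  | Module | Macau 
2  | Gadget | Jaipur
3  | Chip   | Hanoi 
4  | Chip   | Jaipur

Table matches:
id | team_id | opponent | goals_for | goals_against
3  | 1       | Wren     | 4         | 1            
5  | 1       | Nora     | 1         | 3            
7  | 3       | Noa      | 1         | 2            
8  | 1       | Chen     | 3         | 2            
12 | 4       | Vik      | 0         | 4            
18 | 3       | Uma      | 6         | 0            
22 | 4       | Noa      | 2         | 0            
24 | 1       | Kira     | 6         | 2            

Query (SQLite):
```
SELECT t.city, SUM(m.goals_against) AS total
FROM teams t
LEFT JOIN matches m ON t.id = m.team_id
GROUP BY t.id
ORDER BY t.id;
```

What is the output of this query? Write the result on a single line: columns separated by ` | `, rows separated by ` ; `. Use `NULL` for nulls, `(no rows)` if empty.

Macau | 8 ; Jaipur | NULL ; Hanoi | 2 ; Jaipur | 4

LEFT JOIN keeps every teams row; unmatched ones get NULL for matches columns.
Group by teams.id and compute SUM(m.goals_against). SUM over an all-NULL group is NULL.
  1: ids {3, 5, 8, 24} → SUM(m.goals_against)=8
  2: ids {—} → SUM(m.goals_against)=NULL
  3: ids {7, 18} → SUM(m.goals_against)=2
  4: ids {12, 22} → SUM(m.goals_against)=4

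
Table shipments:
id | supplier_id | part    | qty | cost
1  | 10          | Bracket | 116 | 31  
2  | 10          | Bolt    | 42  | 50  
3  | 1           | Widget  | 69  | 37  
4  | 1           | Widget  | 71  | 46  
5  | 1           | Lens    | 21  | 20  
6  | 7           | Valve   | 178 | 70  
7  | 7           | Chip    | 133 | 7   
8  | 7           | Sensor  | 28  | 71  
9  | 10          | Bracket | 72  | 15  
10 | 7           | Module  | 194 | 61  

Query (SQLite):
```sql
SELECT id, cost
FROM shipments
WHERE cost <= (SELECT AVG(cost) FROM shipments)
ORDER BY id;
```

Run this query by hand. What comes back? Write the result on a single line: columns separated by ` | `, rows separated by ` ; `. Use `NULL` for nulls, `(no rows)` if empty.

1 | 31 ; 3 | 37 ; 5 | 20 ; 7 | 7 ; 9 | 15

Scalar subquery: AVG(cost) over all shipments rows = 40.8.
Keep rows where cost <= that value.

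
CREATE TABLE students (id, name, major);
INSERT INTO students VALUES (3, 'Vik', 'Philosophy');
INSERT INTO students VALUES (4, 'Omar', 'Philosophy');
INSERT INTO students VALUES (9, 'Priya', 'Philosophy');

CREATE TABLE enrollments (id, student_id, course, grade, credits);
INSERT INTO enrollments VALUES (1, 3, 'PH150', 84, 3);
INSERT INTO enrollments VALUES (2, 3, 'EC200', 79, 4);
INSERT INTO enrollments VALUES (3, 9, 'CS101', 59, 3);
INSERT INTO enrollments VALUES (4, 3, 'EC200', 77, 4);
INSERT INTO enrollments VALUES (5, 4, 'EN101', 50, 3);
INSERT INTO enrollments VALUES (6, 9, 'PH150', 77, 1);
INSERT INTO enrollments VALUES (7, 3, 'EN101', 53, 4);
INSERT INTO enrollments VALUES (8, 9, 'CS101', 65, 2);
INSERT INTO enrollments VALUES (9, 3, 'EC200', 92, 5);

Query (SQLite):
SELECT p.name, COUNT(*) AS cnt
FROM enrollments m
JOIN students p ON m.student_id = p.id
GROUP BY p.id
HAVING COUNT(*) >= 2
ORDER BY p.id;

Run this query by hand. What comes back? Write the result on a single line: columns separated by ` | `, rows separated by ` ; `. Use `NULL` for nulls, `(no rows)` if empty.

Vik | 5 ; Priya | 3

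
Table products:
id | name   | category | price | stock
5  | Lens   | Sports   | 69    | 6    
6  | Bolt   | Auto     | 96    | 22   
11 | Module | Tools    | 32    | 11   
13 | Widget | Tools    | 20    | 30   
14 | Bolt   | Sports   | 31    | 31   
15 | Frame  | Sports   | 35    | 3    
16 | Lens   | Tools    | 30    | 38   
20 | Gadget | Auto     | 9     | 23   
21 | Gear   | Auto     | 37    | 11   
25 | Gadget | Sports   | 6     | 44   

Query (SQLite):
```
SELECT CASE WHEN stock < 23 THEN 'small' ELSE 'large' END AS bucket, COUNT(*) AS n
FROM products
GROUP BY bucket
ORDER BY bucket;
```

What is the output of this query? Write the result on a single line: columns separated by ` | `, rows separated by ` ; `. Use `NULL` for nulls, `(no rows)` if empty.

large | 5 ; small | 5

Bucket rows by stock < 23 → 'small' else 'large'; count each bucket.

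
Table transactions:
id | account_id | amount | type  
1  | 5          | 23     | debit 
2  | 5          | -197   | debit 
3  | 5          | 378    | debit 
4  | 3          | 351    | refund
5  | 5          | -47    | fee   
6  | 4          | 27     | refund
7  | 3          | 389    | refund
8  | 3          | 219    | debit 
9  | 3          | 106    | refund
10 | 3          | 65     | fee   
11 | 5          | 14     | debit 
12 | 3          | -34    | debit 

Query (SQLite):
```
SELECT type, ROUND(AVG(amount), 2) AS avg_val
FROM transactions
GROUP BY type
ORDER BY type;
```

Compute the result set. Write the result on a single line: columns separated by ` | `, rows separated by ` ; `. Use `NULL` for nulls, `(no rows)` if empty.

debit | 67.17 ; fee | 9 ; refund | 218.25

Partition transactions by type; compute ROUND(AVG(amount), 2) within each group.
  debit: ids {1, 2, 3, 8, 11, 12} → ROUND(AVG(amount), 2)=67.17
  fee: ids {5, 10} → ROUND(AVG(amount), 2)=9
  refund: ids {4, 6, 7, 9} → ROUND(AVG(amount), 2)=218.25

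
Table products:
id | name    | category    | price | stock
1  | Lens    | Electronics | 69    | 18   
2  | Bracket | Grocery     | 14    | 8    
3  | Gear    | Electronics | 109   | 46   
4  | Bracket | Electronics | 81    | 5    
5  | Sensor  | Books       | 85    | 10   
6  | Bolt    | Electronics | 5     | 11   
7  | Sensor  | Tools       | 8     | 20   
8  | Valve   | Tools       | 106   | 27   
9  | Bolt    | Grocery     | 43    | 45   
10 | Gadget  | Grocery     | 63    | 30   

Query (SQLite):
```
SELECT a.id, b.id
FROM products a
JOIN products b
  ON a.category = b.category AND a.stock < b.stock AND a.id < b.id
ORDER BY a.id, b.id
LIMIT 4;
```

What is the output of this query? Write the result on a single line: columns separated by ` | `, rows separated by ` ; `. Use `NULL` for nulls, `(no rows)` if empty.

1 | 3 ; 2 | 9 ; 2 | 10 ; 4 | 6

Pairs (a,b) with same category, a.stock < b.stock, a.id < b.id.
category groups: Books:{5} Electronics:{1,3,4,6} Grocery:{2,9,10} Tools:{7,8}
Ordered by (a.id, b.id); first 4.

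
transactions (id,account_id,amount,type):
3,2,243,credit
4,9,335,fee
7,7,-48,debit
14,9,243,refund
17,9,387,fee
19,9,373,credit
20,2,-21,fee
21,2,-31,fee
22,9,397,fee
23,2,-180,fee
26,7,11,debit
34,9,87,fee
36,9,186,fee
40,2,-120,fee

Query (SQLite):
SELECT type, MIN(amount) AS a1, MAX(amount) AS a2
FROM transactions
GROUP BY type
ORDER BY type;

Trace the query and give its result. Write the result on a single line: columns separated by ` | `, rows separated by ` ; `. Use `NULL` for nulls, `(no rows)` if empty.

Group transactions by type.
Per group compute: MIN(amount), MAX(amount).
  credit: ids {3, 19} → MIN(amount)=243, MAX(amount)=373
  debit: ids {7, 26} → MIN(amount)=-48, MAX(amount)=11
  fee: ids {4, 17, 20, 21, 22, 23, 34, 36, 40} → MIN(amount)=-180, MAX(amount)=397
  refund: ids {14} → MIN(amount)=243, MAX(amount)=243

credit | 243 | 373 ; debit | -48 | 11 ; fee | -180 | 397 ; refund | 243 | 243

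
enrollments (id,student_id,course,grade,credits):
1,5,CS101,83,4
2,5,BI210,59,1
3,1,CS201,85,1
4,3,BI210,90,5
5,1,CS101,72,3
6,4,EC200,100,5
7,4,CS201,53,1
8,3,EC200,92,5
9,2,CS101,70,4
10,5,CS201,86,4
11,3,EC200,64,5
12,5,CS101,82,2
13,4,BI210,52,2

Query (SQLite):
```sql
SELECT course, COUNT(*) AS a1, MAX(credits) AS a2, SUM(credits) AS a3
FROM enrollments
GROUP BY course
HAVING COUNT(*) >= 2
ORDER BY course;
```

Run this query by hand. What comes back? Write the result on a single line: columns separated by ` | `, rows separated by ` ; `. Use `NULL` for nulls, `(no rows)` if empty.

BI210 | 3 | 5 | 8 ; CS101 | 4 | 4 | 13 ; CS201 | 3 | 4 | 6 ; EC200 | 3 | 5 | 15

Group enrollments by course.
Per group compute: COUNT(*), MAX(credits), SUM(credits).
HAVING: drop groups with fewer than 2 rows.
  BI210: ids {2, 4, 13} → COUNT(*)=3, MAX(credits)=5, SUM(credits)=8
  CS101: ids {1, 5, 9, 12} → COUNT(*)=4, MAX(credits)=4, SUM(credits)=13
  CS201: ids {3, 7, 10} → COUNT(*)=3, MAX(credits)=4, SUM(credits)=6
  EC200: ids {6, 8, 11} → COUNT(*)=3, MAX(credits)=5, SUM(credits)=15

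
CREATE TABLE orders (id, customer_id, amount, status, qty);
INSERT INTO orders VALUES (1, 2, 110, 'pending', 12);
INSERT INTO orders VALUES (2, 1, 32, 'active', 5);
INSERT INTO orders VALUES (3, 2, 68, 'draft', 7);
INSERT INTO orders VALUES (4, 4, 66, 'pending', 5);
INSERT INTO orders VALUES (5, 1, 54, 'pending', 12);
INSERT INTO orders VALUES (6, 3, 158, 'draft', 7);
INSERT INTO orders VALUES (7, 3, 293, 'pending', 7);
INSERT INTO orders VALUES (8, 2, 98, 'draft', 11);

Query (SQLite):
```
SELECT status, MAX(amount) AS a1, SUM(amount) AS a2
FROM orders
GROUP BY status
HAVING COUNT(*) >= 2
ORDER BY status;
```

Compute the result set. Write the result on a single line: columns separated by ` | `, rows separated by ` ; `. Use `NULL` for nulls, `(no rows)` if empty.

draft | 158 | 324 ; pending | 293 | 523

Group orders by status.
Per group compute: MAX(amount), SUM(amount).
HAVING: drop groups with fewer than 2 rows.
  active: ids {2} → MAX(amount)=32, SUM(amount)=32
  draft: ids {3, 6, 8} → MAX(amount)=158, SUM(amount)=324
  pending: ids {1, 4, 5, 7} → MAX(amount)=293, SUM(amount)=523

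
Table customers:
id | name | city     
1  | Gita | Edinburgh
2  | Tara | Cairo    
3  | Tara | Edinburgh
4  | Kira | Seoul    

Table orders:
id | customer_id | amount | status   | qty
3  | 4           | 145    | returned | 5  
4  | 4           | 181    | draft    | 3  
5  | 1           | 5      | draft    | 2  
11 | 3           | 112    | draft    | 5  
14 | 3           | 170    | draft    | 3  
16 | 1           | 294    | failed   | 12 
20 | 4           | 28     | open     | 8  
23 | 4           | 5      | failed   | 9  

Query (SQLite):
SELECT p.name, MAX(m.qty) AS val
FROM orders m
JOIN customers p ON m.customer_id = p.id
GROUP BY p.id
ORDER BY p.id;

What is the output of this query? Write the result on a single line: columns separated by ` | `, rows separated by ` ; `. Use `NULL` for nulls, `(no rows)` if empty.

Gita | 12 ; Tara | 5 ; Kira | 9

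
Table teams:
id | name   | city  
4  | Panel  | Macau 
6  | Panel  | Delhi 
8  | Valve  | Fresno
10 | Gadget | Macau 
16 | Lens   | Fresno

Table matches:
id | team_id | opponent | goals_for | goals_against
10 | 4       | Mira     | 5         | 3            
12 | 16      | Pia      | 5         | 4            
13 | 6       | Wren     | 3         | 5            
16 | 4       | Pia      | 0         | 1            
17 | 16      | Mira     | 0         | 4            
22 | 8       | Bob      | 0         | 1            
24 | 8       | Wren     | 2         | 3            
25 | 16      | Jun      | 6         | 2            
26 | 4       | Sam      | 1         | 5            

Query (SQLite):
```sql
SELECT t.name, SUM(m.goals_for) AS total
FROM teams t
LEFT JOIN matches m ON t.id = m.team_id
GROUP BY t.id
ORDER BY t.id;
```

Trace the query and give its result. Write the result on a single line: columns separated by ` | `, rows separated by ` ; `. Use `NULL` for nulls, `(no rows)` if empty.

LEFT JOIN keeps every teams row; unmatched ones get NULL for matches columns.
Group by teams.id and compute SUM(m.goals_for). SUM over an all-NULL group is NULL.
  4: ids {10, 16, 26} → SUM(m.goals_for)=6
  6: ids {13} → SUM(m.goals_for)=3
  8: ids {22, 24} → SUM(m.goals_for)=2
  10: ids {—} → SUM(m.goals_for)=NULL
  16: ids {12, 17, 25} → SUM(m.goals_for)=11

Panel | 6 ; Panel | 3 ; Valve | 2 ; Gadget | NULL ; Lens | 11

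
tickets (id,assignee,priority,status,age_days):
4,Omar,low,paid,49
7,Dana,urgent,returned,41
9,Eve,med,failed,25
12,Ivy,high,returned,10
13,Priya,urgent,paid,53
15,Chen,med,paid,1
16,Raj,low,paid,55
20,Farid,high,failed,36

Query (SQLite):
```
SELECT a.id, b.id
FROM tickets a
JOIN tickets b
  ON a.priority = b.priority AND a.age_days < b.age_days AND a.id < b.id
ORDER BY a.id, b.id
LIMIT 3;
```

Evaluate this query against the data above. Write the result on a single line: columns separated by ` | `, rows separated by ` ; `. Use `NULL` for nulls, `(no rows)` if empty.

Pairs (a,b) with same priority, a.age_days < b.age_days, a.id < b.id.
priority groups: high:{12,20} low:{4,16} med:{9,15} urgent:{7,13}
Ordered by (a.id, b.id); first 3.

4 | 16 ; 7 | 13 ; 12 | 20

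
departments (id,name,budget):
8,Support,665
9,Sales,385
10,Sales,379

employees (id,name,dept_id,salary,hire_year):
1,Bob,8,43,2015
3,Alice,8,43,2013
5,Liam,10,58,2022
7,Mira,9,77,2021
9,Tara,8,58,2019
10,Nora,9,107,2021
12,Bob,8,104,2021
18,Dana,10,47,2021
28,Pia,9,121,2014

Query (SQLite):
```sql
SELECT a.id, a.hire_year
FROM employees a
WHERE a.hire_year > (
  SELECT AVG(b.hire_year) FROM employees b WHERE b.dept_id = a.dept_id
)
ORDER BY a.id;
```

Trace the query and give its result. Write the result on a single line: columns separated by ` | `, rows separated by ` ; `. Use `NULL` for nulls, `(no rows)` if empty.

5 | 2022 ; 7 | 2021 ; 9 | 2019 ; 10 | 2021 ; 12 | 2021

For each employees row a, compute AVG(hire_year) over rows sharing a.dept_id.
Keep row a if a.hire_year > that per-group AVG.
  dept_id=8: AVG(hire_year) = 2017.0
  dept_id=9: AVG(hire_year) = 2018.666667
  dept_id=10: AVG(hire_year) = 2021.5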